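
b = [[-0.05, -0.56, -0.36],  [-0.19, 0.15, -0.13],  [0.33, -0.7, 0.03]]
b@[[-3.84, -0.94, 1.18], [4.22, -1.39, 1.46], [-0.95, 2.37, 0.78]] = [[-1.83, -0.03, -1.16], [1.49, -0.34, -0.11], [-4.25, 0.73, -0.61]]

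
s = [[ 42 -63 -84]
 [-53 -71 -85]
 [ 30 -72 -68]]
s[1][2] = -85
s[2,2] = -68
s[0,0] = 42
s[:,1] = [-63, -71, -72]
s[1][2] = -85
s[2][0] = 30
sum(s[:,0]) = 19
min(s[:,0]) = -53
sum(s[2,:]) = -110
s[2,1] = -72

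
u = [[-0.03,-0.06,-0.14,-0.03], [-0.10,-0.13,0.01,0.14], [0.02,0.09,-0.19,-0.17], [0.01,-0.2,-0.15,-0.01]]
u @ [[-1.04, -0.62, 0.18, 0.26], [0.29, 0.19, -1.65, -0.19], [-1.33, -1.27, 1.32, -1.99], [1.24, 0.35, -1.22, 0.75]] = [[0.16, 0.17, -0.05, 0.26], [0.23, 0.07, 0.04, 0.08], [0.05, 0.19, -0.19, 0.24], [0.12, 0.14, 0.15, 0.33]]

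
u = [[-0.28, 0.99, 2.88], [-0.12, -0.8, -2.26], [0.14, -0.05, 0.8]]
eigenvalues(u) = [1.03, -0.33, -0.99]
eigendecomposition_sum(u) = [[0.12, 0.03, 1.15], [-0.13, -0.04, -1.25], [0.1, 0.03, 0.95]] + [[-0.23, -0.45, -0.31], [-0.07, -0.13, -0.09], [0.03, 0.05, 0.04]] + [[-0.17, 1.41, 2.05], [0.07, -0.64, -0.93], [0.02, -0.13, -0.19]]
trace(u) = -0.28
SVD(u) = [[-0.77, -0.43, 0.47], [0.61, -0.28, 0.74], [-0.19, 0.86, 0.48]] @ diag([3.9478309944836973, 0.37617282856416284, 0.2238848856977369]) @ [[0.03,-0.31,-0.95], [0.73,-0.64,0.24], [-0.68,-0.70,0.21]]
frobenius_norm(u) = 3.97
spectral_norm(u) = 3.95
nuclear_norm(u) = 4.55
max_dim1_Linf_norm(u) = 2.88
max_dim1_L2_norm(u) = 3.06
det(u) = 0.33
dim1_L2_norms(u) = [3.06, 2.4, 0.81]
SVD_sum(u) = [[-0.09, 0.96, 2.90], [0.07, -0.75, -2.27], [-0.02, 0.23, 0.70]] + [[-0.12,0.1,-0.04], [-0.08,0.07,-0.03], [0.24,-0.21,0.08]] + [[-0.07, -0.07, 0.02],[-0.11, -0.12, 0.03],[-0.07, -0.07, 0.02]]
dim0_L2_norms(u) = [0.34, 1.27, 3.75]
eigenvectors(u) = [[-0.59, 0.96, -0.91], [0.64, 0.27, 0.41], [-0.49, -0.11, 0.08]]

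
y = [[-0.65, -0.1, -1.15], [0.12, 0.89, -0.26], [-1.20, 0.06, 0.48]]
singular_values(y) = [1.39, 1.26, 0.89]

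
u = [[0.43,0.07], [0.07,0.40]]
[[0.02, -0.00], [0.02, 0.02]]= u@ [[0.04, -0.02], [0.05, 0.06]]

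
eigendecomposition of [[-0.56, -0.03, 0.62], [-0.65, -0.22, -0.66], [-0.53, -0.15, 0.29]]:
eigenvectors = [[-0.06-0.36j, (-0.06+0.36j), (0.29+0j)], [0.88+0.00j, 0.88-0.00j, -0.90+0.00j], [0.25-0.15j, 0.25+0.15j, (0.33+0j)]]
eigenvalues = [(-0.36+0.38j), (-0.36-0.38j), (0.23+0j)]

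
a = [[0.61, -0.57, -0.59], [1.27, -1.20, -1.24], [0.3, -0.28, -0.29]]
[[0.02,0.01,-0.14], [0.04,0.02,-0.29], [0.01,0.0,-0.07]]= a@[[0.04, -0.08, -0.04],[0.04, -0.06, 0.14],[-0.03, -0.04, 0.06]]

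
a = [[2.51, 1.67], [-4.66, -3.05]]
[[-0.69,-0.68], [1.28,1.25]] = a @ [[-0.40, -0.02], [0.19, -0.38]]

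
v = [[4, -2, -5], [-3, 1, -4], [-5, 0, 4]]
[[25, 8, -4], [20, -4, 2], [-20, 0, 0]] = v @ [[0, 0, 0], [0, -4, 2], [-5, 0, 0]]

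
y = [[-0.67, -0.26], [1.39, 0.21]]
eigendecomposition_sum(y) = [[(-0.34+0.08j), -0.13-0.07j], [0.70+0.39j, (0.1+0.33j)]] + [[(-0.34-0.08j), -0.13+0.07j], [0.70-0.39j, (0.1-0.33j)]]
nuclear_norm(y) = 1.71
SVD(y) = [[-0.45, 0.89], [0.89, 0.45]] @ diag([1.572578747524757, 0.14034273345445017]) @ [[0.98, 0.19], [0.19, -0.98]]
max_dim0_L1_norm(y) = 2.06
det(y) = 0.22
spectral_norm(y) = 1.57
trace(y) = -0.46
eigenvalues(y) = [(-0.23+0.41j), (-0.23-0.41j)]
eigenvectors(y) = [[0.29-0.27j, 0.29+0.27j],[(-0.92+0j), (-0.92-0j)]]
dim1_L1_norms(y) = [0.93, 1.6]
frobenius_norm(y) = 1.58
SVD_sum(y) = [[-0.69, -0.14], [1.38, 0.27]] + [[0.02, -0.12],[0.01, -0.06]]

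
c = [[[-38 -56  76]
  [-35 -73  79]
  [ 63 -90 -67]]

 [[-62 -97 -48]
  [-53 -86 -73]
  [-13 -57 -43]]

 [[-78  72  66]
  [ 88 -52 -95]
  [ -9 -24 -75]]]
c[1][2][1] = -57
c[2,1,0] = 88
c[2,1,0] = 88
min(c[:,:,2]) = -95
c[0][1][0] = -35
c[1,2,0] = -13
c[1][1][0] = -53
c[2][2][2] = -75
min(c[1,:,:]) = -97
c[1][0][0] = -62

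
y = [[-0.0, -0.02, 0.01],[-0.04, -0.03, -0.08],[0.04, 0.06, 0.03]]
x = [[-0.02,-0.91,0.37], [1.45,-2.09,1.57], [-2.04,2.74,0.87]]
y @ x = [[-0.05, 0.07, -0.02], [0.12, -0.12, -0.13], [0.02, -0.08, 0.14]]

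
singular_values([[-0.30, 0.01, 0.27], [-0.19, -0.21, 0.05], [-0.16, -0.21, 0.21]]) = [0.55, 0.23, 0.1]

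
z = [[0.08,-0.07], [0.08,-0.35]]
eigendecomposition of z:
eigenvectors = [[0.98,  0.17],[0.19,  0.99]]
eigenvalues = [0.07, -0.34]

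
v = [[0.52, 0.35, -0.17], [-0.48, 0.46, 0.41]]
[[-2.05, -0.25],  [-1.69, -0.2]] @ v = [[-0.95, -0.83, 0.25], [-0.78, -0.68, 0.21]]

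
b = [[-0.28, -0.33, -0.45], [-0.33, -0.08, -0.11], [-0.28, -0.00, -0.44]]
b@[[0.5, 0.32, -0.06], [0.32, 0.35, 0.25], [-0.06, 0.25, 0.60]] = [[-0.22, -0.32, -0.34],[-0.18, -0.16, -0.07],[-0.11, -0.2, -0.25]]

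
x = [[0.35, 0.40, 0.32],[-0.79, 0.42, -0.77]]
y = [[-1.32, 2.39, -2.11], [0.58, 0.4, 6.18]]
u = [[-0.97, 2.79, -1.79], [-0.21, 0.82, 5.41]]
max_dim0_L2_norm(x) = 0.86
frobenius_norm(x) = 1.33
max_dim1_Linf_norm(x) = 0.79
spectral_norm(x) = 1.23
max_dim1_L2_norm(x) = 1.18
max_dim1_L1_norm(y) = 7.16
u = y + x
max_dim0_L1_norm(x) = 1.14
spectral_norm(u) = 5.70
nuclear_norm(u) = 8.77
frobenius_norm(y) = 7.11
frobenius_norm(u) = 6.47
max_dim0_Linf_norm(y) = 6.18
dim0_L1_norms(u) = [1.18, 3.61, 7.2]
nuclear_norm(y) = 9.22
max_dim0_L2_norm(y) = 6.53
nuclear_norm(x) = 1.75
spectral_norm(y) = 6.62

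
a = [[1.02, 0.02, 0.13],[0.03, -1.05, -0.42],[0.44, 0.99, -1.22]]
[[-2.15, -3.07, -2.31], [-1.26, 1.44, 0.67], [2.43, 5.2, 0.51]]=a @ [[-1.97, -2.41, -2.09],  [1.68, 0.46, -0.17],  [-1.34, -4.76, -1.31]]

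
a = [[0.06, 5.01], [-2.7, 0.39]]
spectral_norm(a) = 5.03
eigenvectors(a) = [[0.81+0.00j, (0.81-0j)],[0.03+0.59j, (0.03-0.59j)]]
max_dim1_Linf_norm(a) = 5.01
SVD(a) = [[0.99, 0.10], [0.1, -0.99]] @ diag([5.028286754325127, 2.6948343764095197]) @ [[-0.04,1.00],[1.0,0.04]]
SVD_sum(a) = [[-0.21, 5.0], [-0.02, 0.5]] + [[0.27, 0.01], [-2.68, -0.11]]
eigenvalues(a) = [(0.23+3.67j), (0.23-3.67j)]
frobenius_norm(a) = 5.70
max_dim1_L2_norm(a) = 5.01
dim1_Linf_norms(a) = [5.01, 2.7]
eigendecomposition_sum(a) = [[0.03+1.84j, (2.5-0.15j)], [(-1.35+0.08j), (0.2+1.83j)]] + [[0.03-1.84j, (2.5+0.15j)], [-1.35-0.08j, (0.2-1.83j)]]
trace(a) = 0.45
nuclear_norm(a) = 7.72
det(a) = 13.55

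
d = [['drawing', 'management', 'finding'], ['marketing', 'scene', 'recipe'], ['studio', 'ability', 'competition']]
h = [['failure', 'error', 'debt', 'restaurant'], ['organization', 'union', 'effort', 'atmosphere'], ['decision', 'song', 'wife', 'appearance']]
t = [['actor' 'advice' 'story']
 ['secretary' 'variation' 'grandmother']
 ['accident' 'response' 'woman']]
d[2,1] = 'ability'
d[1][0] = 'marketing'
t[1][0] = 'secretary'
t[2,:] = ['accident', 'response', 'woman']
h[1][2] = 'effort'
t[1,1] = 'variation'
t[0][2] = 'story'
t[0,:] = ['actor', 'advice', 'story']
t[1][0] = 'secretary'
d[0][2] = 'finding'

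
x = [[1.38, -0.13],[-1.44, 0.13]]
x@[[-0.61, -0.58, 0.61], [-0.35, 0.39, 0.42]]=[[-0.8, -0.85, 0.79], [0.83, 0.89, -0.82]]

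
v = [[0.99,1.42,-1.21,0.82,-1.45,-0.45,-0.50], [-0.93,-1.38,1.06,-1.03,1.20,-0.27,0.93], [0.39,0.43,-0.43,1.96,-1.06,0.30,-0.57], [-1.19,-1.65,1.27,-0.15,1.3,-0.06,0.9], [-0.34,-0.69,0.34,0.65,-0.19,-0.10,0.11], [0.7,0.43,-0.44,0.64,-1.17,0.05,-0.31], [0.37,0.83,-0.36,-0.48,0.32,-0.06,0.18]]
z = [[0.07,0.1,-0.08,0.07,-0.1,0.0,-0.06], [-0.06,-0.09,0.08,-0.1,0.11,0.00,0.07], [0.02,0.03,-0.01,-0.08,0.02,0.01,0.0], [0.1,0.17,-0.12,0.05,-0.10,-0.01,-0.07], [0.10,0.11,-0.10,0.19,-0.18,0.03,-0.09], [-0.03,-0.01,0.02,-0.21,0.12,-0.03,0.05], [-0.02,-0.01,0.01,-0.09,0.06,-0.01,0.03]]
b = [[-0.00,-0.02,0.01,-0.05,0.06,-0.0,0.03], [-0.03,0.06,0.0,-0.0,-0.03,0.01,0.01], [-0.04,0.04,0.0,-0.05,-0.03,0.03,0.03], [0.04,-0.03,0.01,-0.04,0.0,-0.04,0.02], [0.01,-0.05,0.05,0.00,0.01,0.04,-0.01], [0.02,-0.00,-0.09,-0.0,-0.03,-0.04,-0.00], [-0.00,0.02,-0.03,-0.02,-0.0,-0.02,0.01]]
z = b @ v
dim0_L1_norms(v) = [4.91, 6.83, 5.11, 5.73, 6.69, 1.29, 3.5]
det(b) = -0.00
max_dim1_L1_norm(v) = 6.84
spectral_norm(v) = 5.32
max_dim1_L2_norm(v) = 2.88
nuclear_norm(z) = 0.84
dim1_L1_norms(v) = [6.84, 6.8, 5.14, 6.52, 2.42, 3.74, 2.6]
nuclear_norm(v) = 9.31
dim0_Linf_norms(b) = [0.04, 0.06, 0.09, 0.05, 0.06, 0.04, 0.03]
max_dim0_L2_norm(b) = 0.11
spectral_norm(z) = 0.55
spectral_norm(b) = 0.14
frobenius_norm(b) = 0.22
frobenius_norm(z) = 0.59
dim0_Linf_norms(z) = [0.1, 0.17, 0.12, 0.21, 0.18, 0.03, 0.09]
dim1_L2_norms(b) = [0.09, 0.07, 0.09, 0.08, 0.08, 0.1, 0.05]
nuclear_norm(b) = 0.46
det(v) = -0.00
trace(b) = -0.00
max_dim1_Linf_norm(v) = 1.96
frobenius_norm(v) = 5.87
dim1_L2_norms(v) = [2.77, 2.71, 2.43, 2.88, 1.09, 1.66, 1.15]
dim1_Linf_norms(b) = [0.06, 0.06, 0.05, 0.04, 0.05, 0.09, 0.03]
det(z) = 0.00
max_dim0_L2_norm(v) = 2.86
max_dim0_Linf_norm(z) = 0.21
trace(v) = -0.93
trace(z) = -0.16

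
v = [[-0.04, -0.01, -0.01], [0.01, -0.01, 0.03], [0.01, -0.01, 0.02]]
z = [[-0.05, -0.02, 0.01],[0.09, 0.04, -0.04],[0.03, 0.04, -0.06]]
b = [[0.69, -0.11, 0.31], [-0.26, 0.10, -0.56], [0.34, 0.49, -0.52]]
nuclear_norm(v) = 0.08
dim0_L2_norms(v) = [0.04, 0.02, 0.04]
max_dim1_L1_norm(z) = 0.17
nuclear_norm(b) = 1.94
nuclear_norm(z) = 0.18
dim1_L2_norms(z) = [0.05, 0.11, 0.08]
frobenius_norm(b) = 1.27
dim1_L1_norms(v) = [0.06, 0.05, 0.04]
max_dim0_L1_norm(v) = 0.06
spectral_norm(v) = 0.05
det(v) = -0.00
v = b @ z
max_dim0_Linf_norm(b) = 0.69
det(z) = -0.00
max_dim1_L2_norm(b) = 0.79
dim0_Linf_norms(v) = [0.04, 0.01, 0.03]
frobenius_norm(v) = 0.06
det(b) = 0.14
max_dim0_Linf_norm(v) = 0.04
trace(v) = -0.03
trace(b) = 0.27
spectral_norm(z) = 0.14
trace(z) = -0.07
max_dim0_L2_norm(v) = 0.04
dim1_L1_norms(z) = [0.08, 0.17, 0.13]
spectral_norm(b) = 0.97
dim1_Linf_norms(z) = [0.05, 0.09, 0.06]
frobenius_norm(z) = 0.14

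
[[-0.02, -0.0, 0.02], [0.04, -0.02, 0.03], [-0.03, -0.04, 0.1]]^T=[[-0.02, 0.04, -0.03], [-0.0, -0.02, -0.04], [0.02, 0.03, 0.10]]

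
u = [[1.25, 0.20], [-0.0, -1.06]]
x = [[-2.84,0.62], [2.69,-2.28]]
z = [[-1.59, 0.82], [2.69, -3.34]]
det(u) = -1.33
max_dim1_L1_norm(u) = 1.45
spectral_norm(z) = 4.60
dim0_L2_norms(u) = [1.25, 1.08]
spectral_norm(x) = 4.44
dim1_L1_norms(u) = [1.45, 1.06]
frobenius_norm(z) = 4.65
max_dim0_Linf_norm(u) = 1.25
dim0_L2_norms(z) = [3.12, 3.44]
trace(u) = 0.19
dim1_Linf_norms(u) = [1.25, 1.06]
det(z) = 3.10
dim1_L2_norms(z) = [1.79, 4.29]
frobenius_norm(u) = 1.65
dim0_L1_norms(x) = [5.53, 2.9]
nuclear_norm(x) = 5.52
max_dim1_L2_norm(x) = 3.53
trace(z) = -4.93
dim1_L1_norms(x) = [3.46, 4.97]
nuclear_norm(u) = 2.32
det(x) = 4.81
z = u + x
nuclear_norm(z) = 5.27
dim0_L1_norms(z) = [4.28, 4.16]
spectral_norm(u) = 1.30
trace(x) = -5.12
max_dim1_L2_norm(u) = 1.27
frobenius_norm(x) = 4.57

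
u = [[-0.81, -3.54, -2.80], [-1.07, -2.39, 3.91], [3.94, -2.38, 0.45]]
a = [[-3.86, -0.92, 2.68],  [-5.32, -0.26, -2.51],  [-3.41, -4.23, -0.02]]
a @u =[[14.67, 9.48, 8.42], [-5.30, 25.43, 12.75], [7.21, 22.23, -7.0]]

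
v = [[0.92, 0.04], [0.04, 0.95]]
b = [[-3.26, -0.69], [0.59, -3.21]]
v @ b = [[-2.98, -0.76],[0.43, -3.08]]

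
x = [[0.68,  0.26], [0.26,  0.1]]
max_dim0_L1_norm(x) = 0.94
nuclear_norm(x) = 0.78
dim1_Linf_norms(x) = [0.68, 0.26]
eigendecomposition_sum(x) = [[0.68, 0.26], [0.26, 0.1]] + [[0.00,-0.0], [-0.00,0.00]]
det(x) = 0.00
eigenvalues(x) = [0.78, 0.0]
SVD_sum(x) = [[0.68, 0.26], [0.26, 0.10]] + [[0.0, -0.00], [-0.00, 0.00]]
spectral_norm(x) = 0.78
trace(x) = 0.78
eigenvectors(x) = [[0.93,  -0.36],[0.36,  0.93]]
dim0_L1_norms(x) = [0.94, 0.36]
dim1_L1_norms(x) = [0.94, 0.36]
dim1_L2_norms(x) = [0.73, 0.28]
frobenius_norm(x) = 0.78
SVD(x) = [[-0.93, -0.36], [-0.36, 0.93]] @ diag([0.7794868418830089, 0.0005131581169910708]) @ [[-0.93, -0.36], [-0.36, 0.93]]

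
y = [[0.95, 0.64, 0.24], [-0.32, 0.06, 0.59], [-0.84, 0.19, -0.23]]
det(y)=-0.486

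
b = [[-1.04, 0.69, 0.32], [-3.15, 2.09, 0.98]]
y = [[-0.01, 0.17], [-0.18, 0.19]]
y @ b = [[-0.53, 0.35, 0.16], [-0.41, 0.27, 0.13]]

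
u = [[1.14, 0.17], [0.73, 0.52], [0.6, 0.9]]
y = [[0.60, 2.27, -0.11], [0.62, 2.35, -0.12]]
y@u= [[2.28, 1.18],[2.35, 1.22]]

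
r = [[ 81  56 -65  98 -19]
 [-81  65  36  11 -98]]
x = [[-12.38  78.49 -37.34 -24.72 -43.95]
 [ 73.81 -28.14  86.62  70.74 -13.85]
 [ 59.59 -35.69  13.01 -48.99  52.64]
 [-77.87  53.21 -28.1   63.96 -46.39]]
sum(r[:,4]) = -117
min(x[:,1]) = -35.69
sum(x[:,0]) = 43.150000000000006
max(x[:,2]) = 86.62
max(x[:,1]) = 78.49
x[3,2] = -28.1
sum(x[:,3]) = 60.989999999999995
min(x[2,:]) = -48.99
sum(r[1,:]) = -67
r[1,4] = -98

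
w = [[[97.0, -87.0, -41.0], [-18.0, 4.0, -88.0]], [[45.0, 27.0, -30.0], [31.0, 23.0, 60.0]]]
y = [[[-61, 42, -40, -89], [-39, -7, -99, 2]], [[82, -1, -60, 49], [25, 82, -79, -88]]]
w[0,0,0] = 97.0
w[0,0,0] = 97.0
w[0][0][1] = -87.0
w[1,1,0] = 31.0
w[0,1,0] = -18.0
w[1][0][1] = 27.0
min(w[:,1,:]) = -88.0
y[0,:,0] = [-61, -39]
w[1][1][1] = 23.0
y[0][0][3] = -89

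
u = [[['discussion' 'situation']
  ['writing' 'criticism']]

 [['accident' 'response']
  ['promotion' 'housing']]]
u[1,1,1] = 'housing'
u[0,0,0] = 'discussion'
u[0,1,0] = 'writing'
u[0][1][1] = 'criticism'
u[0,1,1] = 'criticism'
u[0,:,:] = [['discussion', 'situation'], ['writing', 'criticism']]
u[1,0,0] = 'accident'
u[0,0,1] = 'situation'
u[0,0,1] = 'situation'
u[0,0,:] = ['discussion', 'situation']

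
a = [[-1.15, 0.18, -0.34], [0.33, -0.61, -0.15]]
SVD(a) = [[-0.93, 0.36], [0.36, 0.93]] @ diag([1.2804663844819069, 0.5782783397394661]) @ [[0.93, -0.3, 0.21], [-0.18, -0.87, -0.45]]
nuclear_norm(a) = 1.86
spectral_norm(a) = 1.28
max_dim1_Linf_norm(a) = 1.15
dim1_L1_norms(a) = [1.67, 1.09]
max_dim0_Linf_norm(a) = 1.15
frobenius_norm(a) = 1.40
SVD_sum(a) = [[-1.11, 0.36, -0.25], [0.43, -0.14, 0.09]] + [[-0.04, -0.18, -0.09], [-0.1, -0.47, -0.24]]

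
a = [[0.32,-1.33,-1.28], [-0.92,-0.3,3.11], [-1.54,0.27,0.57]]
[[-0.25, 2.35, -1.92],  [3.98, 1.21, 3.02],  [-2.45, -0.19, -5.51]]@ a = [[0.71, -0.89, 6.53],[-4.49, -4.84, 0.39],[7.88, 1.83, -0.6]]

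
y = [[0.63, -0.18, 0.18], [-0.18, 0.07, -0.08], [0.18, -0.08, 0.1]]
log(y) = [[-0.75, -0.97, 0.5], [-0.97, -5.42, -1.87], [0.5, -1.87, -3.66]]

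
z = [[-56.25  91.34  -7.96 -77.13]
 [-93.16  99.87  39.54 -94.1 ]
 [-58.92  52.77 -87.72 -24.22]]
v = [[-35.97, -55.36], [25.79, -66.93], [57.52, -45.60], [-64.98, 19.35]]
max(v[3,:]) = 19.35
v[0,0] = -35.97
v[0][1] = -55.36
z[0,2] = -7.96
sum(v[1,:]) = -41.14000000000001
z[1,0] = -93.16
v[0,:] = [-35.97, -55.36]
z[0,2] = -7.96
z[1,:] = [-93.16, 99.87, 39.54, -94.1]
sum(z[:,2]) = -56.14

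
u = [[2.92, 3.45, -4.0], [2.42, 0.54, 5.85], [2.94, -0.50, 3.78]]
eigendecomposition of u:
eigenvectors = [[-0.36+0.00j, (-0.55-0.07j), -0.55+0.07j], [(-0.8+0j), (0.69+0j), 0.69-0.00j], [(-0.48+0j), (0.28+0.38j), (0.28-0.38j)]]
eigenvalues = [(5.18+0j), (1.03+3.04j), (1.03-3.04j)]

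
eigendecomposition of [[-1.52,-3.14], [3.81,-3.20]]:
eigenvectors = [[0.16+0.65j, 0.16-0.65j], [(0.74+0j), 0.74-0.00j]]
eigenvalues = [(-2.36+3.36j), (-2.36-3.36j)]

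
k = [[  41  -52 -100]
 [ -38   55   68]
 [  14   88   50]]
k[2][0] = 14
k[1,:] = [-38, 55, 68]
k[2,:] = [14, 88, 50]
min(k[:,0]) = -38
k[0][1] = -52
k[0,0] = 41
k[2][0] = 14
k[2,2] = 50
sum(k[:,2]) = 18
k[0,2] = -100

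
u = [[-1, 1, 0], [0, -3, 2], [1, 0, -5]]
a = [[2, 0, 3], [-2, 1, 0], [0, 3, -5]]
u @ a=[[-4, 1, -3], [6, 3, -10], [2, -15, 28]]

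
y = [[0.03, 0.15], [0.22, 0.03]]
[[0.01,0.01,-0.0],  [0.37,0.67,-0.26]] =y@[[1.72, 3.12, -1.2], [-0.31, -0.56, 0.22]]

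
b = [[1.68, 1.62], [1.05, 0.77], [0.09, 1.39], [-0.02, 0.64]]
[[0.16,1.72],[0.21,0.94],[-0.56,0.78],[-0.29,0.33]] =b @ [[0.52, 0.51],[-0.44, 0.53]]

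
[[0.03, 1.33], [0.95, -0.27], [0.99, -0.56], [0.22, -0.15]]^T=[[0.03, 0.95, 0.99, 0.22], [1.33, -0.27, -0.56, -0.15]]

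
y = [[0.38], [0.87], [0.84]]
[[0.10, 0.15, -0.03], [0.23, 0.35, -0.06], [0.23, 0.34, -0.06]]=y @ [[0.27,0.40,-0.07]]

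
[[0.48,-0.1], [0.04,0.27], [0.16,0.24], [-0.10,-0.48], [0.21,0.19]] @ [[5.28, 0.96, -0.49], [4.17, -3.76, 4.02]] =[[2.12, 0.84, -0.64], [1.34, -0.98, 1.07], [1.85, -0.75, 0.89], [-2.53, 1.71, -1.88], [1.9, -0.51, 0.66]]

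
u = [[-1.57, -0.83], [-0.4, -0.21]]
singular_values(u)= [1.83, 0.0]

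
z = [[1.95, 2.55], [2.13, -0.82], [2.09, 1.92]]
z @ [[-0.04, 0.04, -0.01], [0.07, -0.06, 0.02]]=[[0.10, -0.07, 0.03], [-0.14, 0.13, -0.04], [0.05, -0.03, 0.02]]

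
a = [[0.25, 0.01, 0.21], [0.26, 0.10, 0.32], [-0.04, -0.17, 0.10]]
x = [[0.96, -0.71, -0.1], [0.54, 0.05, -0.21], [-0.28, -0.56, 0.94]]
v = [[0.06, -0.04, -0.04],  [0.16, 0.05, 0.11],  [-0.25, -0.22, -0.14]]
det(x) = 0.28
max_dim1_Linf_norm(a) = 0.32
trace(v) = -0.03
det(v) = 0.00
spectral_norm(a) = 0.53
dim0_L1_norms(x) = [1.78, 1.32, 1.25]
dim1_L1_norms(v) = [0.14, 0.32, 0.61]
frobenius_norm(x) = 1.75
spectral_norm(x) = 1.29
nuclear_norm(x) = 2.64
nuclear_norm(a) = 0.80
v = x @ a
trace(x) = 1.95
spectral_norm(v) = 0.41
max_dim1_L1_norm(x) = 1.78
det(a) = 0.01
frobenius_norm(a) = 0.57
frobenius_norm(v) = 0.42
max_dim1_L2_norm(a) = 0.42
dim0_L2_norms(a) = [0.36, 0.2, 0.4]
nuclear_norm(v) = 0.56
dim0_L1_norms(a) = [0.55, 0.28, 0.63]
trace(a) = 0.45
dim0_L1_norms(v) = [0.47, 0.31, 0.29]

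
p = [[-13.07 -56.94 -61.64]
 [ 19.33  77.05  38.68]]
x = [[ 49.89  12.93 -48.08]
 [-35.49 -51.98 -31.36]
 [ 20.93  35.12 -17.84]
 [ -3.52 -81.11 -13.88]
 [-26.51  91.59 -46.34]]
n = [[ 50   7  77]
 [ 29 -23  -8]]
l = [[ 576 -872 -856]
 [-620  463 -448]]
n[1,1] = -23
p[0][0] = -13.07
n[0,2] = 77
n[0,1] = 7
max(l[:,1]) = 463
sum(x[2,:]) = 38.209999999999994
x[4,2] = -46.34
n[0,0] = 50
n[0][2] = 77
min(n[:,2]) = -8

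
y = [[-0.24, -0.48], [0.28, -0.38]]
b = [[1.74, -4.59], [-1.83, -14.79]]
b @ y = [[-1.70,0.91], [-3.70,6.5]]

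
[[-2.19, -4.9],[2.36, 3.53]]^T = [[-2.19, 2.36],[-4.90, 3.53]]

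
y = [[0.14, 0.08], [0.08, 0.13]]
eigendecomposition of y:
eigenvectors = [[0.73, -0.68], [0.68, 0.73]]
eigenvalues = [0.22, 0.05]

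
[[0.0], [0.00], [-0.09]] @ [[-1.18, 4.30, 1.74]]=[[0.00, 0.0, 0.0], [0.0, 0.00, 0.0], [0.11, -0.39, -0.16]]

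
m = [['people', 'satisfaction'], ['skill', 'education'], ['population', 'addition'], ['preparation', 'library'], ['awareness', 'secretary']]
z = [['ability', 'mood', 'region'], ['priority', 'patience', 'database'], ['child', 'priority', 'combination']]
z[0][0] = 'ability'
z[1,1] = 'patience'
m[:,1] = ['satisfaction', 'education', 'addition', 'library', 'secretary']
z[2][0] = 'child'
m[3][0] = 'preparation'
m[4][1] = 'secretary'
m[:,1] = ['satisfaction', 'education', 'addition', 'library', 'secretary']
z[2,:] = ['child', 'priority', 'combination']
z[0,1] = 'mood'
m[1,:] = ['skill', 'education']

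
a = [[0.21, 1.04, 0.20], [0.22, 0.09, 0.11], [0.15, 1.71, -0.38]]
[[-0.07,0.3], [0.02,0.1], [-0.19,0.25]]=a @ [[0.07, 0.24], [-0.1, 0.19], [0.09, 0.28]]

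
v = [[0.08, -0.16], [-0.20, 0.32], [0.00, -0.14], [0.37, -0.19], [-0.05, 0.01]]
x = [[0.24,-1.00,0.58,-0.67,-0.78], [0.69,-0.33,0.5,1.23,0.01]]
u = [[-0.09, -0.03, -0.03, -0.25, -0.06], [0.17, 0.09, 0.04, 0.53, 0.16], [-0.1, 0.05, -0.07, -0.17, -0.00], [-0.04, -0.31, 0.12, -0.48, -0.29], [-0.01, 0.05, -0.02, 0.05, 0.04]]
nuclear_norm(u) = 1.22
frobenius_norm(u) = 0.95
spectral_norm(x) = 1.57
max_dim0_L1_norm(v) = 0.82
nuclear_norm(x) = 3.10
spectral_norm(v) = 0.58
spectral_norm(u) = 0.90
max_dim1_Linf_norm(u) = 0.53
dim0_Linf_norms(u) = [0.17, 0.31, 0.12, 0.53, 0.29]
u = v @ x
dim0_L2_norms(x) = [0.73, 1.05, 0.77, 1.4, 0.78]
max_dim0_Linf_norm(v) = 0.37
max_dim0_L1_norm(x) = 1.9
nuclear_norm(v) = 0.77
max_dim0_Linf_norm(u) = 0.53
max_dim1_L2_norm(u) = 0.65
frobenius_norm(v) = 0.61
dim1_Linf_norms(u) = [0.25, 0.53, 0.17, 0.48, 0.05]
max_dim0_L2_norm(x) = 1.4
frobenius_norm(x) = 2.19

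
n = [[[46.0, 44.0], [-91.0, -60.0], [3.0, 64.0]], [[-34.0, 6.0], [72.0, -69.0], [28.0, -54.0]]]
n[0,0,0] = 46.0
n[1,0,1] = 6.0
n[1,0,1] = 6.0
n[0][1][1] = -60.0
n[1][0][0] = -34.0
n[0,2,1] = 64.0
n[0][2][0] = 3.0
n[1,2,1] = -54.0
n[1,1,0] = 72.0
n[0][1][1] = -60.0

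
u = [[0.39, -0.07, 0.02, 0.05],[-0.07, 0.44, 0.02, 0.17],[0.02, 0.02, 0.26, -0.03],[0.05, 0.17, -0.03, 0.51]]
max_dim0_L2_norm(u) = 0.54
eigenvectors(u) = [[-0.39, -0.35, 0.85, -0.02], [-0.49, -0.45, -0.39, 0.63], [0.66, -0.75, -0.01, -0.03], [0.42, 0.33, 0.35, 0.77]]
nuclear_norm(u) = 1.60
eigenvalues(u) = [0.21, 0.29, 0.44, 0.65]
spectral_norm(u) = 0.65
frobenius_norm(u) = 0.87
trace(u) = 1.60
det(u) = 0.02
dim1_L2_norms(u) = [0.4, 0.48, 0.26, 0.54]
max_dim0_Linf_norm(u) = 0.51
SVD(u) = [[-0.02,-0.85,0.35,0.39], [0.63,0.39,0.45,0.49], [-0.03,0.01,0.75,-0.66], [0.77,-0.35,-0.33,-0.42]] @ diag([0.6489989236218854, 0.4422158642223273, 0.29448207173615376, 0.2143031404196335]) @ [[-0.02, 0.63, -0.03, 0.77], [-0.85, 0.39, 0.01, -0.35], [0.35, 0.45, 0.75, -0.33], [0.39, 0.49, -0.66, -0.42]]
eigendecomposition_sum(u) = [[0.03, 0.04, -0.05, -0.03], [0.04, 0.05, -0.07, -0.04], [-0.05, -0.07, 0.09, 0.06], [-0.03, -0.04, 0.06, 0.04]] + [[0.04, 0.05, 0.08, -0.03], [0.05, 0.06, 0.10, -0.04], [0.08, 0.1, 0.17, -0.07], [-0.03, -0.04, -0.07, 0.03]] + [[0.32, -0.15, -0.0, 0.13],  [-0.15, 0.07, 0.00, -0.06],  [-0.0, 0.0, 0.0, -0.0],  [0.13, -0.06, -0.00, 0.05]] + [[0.00, -0.01, 0.00, -0.01], [-0.01, 0.26, -0.01, 0.32], [0.0, -0.01, 0.00, -0.01], [-0.01, 0.32, -0.01, 0.39]]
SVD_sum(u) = [[0.0, -0.01, 0.0, -0.01], [-0.01, 0.26, -0.01, 0.32], [0.0, -0.01, 0.00, -0.01], [-0.01, 0.32, -0.01, 0.39]] + [[0.32, -0.15, -0.00, 0.13],  [-0.15, 0.07, 0.0, -0.06],  [-0.0, 0.0, 0.0, -0.00],  [0.13, -0.06, -0.0, 0.05]] + [[0.04, 0.05, 0.08, -0.03], [0.05, 0.06, 0.1, -0.04], [0.08, 0.10, 0.17, -0.07], [-0.03, -0.04, -0.07, 0.03]] + [[0.03, 0.04, -0.05, -0.03],[0.04, 0.05, -0.07, -0.04],[-0.05, -0.07, 0.09, 0.06],[-0.03, -0.04, 0.06, 0.04]]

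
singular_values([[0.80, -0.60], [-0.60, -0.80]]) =[1.0, 1.0]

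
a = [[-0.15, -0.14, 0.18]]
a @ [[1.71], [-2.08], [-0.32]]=[[-0.02]]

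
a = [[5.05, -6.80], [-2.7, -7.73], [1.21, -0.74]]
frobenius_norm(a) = 11.87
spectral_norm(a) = 10.45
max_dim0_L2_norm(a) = 10.32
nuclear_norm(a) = 16.07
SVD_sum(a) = [[1.43, -7.49], [1.33, -6.96], [0.18, -0.94]] + [[3.62, 0.69], [-4.03, -0.77], [1.03, 0.20]]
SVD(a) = [[-0.73, 0.66],[-0.68, -0.73],[-0.09, 0.19]] @ diag([10.454205228129084, 5.613082312612076]) @ [[-0.19, 0.98], [0.98, 0.19]]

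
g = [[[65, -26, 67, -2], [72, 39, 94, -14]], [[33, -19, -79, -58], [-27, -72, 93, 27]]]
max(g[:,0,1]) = -19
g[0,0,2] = 67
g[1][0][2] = -79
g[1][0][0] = 33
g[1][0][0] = 33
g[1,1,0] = -27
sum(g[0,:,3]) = -16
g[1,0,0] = 33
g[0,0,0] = 65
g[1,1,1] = -72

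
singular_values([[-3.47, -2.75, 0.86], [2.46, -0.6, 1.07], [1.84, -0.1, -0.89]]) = [5.05, 2.32, 1.1]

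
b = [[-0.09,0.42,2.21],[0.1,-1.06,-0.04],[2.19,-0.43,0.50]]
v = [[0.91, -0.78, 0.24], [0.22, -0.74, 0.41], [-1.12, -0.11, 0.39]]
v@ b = [[0.37,1.11,2.16], [0.80,0.7,0.72], [0.94,-0.52,-2.28]]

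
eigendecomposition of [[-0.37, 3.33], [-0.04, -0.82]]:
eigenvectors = [[0.99+0.00j, 0.99-0.00j],  [(-0.07+0.09j), -0.07-0.09j]]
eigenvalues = [(-0.6+0.29j), (-0.6-0.29j)]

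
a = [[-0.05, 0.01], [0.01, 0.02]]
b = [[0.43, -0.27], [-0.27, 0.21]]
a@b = [[-0.02, 0.02], [-0.00, 0.0]]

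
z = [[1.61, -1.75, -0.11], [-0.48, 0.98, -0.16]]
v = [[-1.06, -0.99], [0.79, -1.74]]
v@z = [[-1.23, 0.88, 0.28], [2.11, -3.09, 0.19]]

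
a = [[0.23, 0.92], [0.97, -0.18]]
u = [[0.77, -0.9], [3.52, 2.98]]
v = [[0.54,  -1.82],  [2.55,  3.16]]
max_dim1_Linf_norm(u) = 3.52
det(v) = 6.35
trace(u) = 3.75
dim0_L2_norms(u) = [3.6, 3.11]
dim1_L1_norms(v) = [2.36, 5.71]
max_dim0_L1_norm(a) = 1.2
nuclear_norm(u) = 5.80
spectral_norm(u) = 4.61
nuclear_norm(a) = 1.93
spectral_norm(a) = 1.00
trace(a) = 0.05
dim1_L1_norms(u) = [1.67, 6.5]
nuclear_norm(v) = 5.73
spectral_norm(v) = 4.22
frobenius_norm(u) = 4.76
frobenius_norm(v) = 4.48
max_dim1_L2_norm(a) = 0.99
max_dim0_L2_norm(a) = 1.0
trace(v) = 3.70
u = a + v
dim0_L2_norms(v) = [2.61, 3.65]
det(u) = 5.46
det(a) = -0.93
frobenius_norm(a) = 1.37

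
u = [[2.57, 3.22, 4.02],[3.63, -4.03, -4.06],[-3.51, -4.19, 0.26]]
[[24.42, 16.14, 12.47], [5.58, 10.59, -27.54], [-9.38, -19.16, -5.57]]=u @ [[4.68,4.43,-2.01], [-1.42,0.89,3.13], [4.22,0.47,1.88]]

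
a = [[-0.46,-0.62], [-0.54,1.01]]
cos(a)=[[0.74, 0.14],[0.13, 0.40]]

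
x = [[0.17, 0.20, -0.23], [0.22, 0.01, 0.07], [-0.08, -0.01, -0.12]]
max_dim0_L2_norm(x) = 0.29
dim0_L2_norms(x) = [0.29, 0.2, 0.27]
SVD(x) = [[-0.96, 0.22, -0.18], [-0.28, -0.81, 0.51], [-0.04, 0.54, 0.84]] @ diag([0.359343512224372, 0.25427651916918764, 0.0481216377677898]) @ [[-0.62, -0.54, 0.57], [-0.73, 0.12, -0.68], [0.3, -0.83, -0.47]]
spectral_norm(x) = 0.36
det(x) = 0.00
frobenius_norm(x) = 0.44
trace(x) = 0.06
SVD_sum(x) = [[0.21, 0.19, -0.20], [0.06, 0.05, -0.06], [0.01, 0.01, -0.01]] + [[-0.04, 0.01, -0.04], [0.15, -0.02, 0.14], [-0.10, 0.02, -0.09]] + [[-0.00,0.01,0.00],[0.01,-0.02,-0.01],[0.01,-0.03,-0.02]]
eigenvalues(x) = [0.34, -0.22, -0.06]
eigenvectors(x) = [[-0.84, -0.6, -0.38], [-0.53, 0.69, 0.85], [0.16, -0.41, 0.36]]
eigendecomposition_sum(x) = [[0.23, 0.14, -0.09], [0.15, 0.09, -0.06], [-0.04, -0.03, 0.02]] + [[-0.06, 0.04, -0.16], [0.07, -0.05, 0.19], [-0.04, 0.03, -0.11]] + [[-0.0, 0.01, 0.03], [0.01, -0.03, -0.06], [0.00, -0.01, -0.03]]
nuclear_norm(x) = 0.66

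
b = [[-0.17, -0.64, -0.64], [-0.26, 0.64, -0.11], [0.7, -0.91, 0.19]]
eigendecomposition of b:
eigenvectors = [[0.15+0.00j, 0.73+0.00j, 0.73-0.00j], [0.58+0.00j, (0.2+0.04j), 0.20-0.04j], [-0.80+0.00j, (-0.35-0.56j), -0.35+0.56j]]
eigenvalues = [(0.72+0j), (-0.03+0.45j), (-0.03-0.45j)]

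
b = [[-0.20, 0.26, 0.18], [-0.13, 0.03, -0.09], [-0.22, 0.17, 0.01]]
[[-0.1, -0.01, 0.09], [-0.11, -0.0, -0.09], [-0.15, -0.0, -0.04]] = b @ [[0.85, 0.22, 0.07], [0.22, 0.29, -0.22], [0.07, -0.22, 0.87]]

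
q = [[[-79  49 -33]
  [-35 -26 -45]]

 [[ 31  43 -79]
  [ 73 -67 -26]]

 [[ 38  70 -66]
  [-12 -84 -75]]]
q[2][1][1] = -84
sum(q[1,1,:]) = -20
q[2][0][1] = 70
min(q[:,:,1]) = -84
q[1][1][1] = -67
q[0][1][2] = -45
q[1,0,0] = 31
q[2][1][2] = -75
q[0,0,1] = 49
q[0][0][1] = 49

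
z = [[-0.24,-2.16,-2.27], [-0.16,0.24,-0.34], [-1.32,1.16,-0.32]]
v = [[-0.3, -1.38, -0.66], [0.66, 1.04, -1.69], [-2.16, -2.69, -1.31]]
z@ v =[[3.55, 4.19, 6.78],[0.94, 1.38, 0.15],[1.85, 3.89, -0.67]]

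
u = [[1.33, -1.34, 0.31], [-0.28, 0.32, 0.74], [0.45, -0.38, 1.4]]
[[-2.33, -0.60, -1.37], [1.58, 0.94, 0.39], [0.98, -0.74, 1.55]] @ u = [[-3.55, 3.45, -3.08], [2.01, -1.96, 1.73], [2.21, -2.14, 1.93]]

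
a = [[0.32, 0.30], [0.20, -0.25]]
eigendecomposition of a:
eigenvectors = [[0.96, -0.41], [0.29, 0.91]]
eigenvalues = [0.41, -0.34]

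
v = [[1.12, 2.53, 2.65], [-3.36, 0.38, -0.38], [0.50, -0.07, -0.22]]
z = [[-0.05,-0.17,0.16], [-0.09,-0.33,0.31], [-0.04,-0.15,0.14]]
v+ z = [[1.07, 2.36, 2.81], [-3.45, 0.05, -0.07], [0.46, -0.22, -0.08]]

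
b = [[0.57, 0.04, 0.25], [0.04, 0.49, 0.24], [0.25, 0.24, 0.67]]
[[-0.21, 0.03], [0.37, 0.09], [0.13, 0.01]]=b@[[-0.47, 0.07], [0.74, 0.21], [0.11, -0.08]]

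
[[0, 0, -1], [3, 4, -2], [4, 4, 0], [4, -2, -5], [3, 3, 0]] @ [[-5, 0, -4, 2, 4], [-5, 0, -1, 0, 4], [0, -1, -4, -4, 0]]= [[0, 1, 4, 4, 0], [-35, 2, -8, 14, 28], [-40, 0, -20, 8, 32], [-10, 5, 6, 28, 8], [-30, 0, -15, 6, 24]]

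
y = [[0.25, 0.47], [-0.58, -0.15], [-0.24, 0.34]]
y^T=[[0.25, -0.58, -0.24], [0.47, -0.15, 0.34]]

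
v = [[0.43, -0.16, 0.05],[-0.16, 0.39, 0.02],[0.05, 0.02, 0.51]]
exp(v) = [[1.56, -0.24, 0.08], [-0.24, 1.5, 0.03], [0.08, 0.03, 1.67]]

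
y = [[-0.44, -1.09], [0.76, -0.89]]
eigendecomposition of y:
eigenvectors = [[0.77+0.00j,0.77-0.00j], [(0.16-0.62j),(0.16+0.62j)]]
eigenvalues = [(-0.66+0.88j), (-0.66-0.88j)]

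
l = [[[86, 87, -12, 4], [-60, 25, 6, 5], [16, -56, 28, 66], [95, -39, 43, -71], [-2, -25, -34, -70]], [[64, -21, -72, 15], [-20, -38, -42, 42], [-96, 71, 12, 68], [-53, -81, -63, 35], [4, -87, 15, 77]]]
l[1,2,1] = 71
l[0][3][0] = 95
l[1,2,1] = 71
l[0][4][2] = -34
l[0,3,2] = 43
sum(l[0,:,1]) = -8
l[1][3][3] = 35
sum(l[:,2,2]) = 40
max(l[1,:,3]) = 77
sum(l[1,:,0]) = -101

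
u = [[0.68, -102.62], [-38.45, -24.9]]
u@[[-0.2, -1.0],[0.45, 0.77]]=[[-46.32, -79.7], [-3.51, 19.28]]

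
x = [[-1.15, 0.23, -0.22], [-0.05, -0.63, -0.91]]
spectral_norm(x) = 1.21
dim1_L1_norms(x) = [1.6, 1.59]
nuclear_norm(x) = 2.30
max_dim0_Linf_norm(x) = 1.15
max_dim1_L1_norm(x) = 1.6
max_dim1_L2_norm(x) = 1.19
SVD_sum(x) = [[-0.97, -0.05, -0.53], [-0.44, -0.02, -0.24]] + [[-0.18, 0.28, 0.31], [0.39, -0.61, -0.67]]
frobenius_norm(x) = 1.63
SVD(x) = [[-0.91, -0.41],[-0.41, 0.91]] @ diag([1.2145671868356682, 1.08449368308999]) @ [[0.88, 0.04, 0.48], [0.4, -0.62, -0.68]]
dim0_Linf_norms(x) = [1.15, 0.63, 0.91]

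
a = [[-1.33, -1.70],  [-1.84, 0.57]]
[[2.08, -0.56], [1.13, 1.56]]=a @ [[-0.80, -0.6],[-0.6, 0.80]]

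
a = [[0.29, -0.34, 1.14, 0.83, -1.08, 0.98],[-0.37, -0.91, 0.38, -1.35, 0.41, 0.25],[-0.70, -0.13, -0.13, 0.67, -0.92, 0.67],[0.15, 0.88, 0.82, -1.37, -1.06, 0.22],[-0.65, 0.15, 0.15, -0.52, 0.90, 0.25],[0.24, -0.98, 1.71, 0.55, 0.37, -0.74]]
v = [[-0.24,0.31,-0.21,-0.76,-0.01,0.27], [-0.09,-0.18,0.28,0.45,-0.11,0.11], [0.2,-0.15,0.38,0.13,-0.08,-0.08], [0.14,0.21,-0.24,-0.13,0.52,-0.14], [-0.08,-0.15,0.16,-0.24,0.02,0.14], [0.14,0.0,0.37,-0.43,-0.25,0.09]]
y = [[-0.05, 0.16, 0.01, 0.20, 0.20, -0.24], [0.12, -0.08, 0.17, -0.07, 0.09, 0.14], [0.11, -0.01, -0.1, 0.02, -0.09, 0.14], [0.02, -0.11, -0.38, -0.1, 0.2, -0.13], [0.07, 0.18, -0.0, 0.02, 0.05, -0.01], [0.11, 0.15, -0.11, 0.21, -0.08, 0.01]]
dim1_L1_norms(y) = [0.86, 0.67, 0.47, 0.94, 0.33, 0.67]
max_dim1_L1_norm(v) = 1.8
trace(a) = -1.96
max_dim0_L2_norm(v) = 1.03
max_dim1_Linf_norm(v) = 0.76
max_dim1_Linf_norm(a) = 1.71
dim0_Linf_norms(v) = [0.24, 0.31, 0.38, 0.76, 0.52, 0.27]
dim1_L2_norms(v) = [0.92, 0.59, 0.49, 0.65, 0.36, 0.64]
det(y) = -0.00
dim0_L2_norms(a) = [1.1, 1.65, 2.25, 2.33, 2.06, 1.46]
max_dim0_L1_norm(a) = 5.29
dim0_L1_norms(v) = [0.89, 1.0, 1.64, 2.14, 0.99, 0.83]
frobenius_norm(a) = 4.56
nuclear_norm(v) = 2.96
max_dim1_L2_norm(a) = 2.22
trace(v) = -0.06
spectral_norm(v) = 1.15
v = y @ a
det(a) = -10.54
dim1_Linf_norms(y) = [0.24, 0.17, 0.14, 0.38, 0.18, 0.21]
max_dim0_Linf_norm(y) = 0.38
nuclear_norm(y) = 1.69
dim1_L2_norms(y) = [0.41, 0.29, 0.22, 0.47, 0.2, 0.31]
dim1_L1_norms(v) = [1.8, 1.22, 1.02, 1.38, 0.79, 1.28]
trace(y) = -0.27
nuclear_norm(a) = 10.16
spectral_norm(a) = 2.62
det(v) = 0.00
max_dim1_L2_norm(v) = 0.92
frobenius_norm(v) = 1.55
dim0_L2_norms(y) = [0.22, 0.31, 0.44, 0.32, 0.32, 0.34]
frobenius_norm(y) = 0.81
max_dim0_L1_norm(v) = 2.14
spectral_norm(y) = 0.52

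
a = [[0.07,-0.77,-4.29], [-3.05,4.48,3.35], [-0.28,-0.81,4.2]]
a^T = [[0.07, -3.05, -0.28], [-0.77, 4.48, -0.81], [-4.29, 3.35, 4.20]]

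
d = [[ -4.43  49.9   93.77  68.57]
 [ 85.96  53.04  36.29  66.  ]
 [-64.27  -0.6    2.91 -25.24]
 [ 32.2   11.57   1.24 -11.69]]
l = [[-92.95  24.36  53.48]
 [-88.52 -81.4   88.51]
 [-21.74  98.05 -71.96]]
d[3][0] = 32.2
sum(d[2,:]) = -87.19999999999999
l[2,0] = -21.74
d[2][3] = -25.24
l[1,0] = -88.52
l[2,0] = -21.74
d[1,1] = 53.04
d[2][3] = -25.24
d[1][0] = 85.96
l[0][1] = 24.36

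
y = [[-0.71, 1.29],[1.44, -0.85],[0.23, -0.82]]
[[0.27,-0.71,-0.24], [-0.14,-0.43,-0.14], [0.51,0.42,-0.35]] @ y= [[-1.27, 1.15], [-0.55, 0.30], [0.16, 0.59]]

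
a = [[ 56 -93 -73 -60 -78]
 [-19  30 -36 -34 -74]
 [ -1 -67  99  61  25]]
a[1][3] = -34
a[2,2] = 99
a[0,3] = -60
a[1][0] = -19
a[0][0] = 56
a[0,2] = -73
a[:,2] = [-73, -36, 99]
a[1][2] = -36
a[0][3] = -60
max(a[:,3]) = 61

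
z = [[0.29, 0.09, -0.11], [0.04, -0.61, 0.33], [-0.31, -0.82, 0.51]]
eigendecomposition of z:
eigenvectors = [[-0.47, -0.17, 0.04], [0.25, -0.49, 0.66], [0.85, -0.86, 0.75]]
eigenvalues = [0.44, -0.02, -0.24]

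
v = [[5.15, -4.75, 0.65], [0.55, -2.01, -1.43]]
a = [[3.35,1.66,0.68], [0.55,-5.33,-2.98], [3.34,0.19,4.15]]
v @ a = [[16.81, 33.99, 20.35], [-4.04, 11.35, 0.43]]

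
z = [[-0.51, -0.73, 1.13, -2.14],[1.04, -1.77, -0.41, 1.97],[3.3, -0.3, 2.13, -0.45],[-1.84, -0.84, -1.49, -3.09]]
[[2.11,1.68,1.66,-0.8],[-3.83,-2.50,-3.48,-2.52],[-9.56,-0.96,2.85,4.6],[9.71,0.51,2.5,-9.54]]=z @ [[-2.18, -0.90, 0.94, -0.1], [-0.09, 0.43, 0.94, 2.05], [-1.37, 0.96, -0.3, 2.86], [-1.16, -0.21, -1.48, 1.21]]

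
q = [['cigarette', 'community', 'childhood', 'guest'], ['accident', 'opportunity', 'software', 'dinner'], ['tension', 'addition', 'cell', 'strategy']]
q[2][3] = 'strategy'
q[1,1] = 'opportunity'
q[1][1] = 'opportunity'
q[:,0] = ['cigarette', 'accident', 'tension']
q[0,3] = 'guest'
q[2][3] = 'strategy'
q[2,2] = 'cell'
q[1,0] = 'accident'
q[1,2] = 'software'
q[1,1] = 'opportunity'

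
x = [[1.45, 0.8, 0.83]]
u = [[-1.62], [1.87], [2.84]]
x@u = [[1.50]]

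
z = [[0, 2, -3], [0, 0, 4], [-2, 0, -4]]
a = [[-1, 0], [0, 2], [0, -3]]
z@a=[[0, 13], [0, -12], [2, 12]]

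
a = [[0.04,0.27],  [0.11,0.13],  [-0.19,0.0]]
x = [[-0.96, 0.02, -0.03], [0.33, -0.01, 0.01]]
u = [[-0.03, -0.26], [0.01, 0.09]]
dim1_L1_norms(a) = [0.31, 0.24, 0.19]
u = x @ a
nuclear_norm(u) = 0.28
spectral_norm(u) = 0.28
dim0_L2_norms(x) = [1.02, 0.02, 0.03]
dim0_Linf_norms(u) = [0.03, 0.26]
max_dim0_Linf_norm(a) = 0.27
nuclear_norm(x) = 1.02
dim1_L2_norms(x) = [0.96, 0.33]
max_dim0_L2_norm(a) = 0.3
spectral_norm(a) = 0.32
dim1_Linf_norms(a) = [0.27, 0.13, 0.19]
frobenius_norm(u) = 0.28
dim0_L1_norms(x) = [1.29, 0.03, 0.04]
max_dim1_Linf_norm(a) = 0.27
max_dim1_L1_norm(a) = 0.31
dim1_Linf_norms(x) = [0.96, 0.33]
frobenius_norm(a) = 0.37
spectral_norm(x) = 1.02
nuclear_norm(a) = 0.51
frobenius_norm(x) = 1.02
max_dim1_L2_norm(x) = 0.96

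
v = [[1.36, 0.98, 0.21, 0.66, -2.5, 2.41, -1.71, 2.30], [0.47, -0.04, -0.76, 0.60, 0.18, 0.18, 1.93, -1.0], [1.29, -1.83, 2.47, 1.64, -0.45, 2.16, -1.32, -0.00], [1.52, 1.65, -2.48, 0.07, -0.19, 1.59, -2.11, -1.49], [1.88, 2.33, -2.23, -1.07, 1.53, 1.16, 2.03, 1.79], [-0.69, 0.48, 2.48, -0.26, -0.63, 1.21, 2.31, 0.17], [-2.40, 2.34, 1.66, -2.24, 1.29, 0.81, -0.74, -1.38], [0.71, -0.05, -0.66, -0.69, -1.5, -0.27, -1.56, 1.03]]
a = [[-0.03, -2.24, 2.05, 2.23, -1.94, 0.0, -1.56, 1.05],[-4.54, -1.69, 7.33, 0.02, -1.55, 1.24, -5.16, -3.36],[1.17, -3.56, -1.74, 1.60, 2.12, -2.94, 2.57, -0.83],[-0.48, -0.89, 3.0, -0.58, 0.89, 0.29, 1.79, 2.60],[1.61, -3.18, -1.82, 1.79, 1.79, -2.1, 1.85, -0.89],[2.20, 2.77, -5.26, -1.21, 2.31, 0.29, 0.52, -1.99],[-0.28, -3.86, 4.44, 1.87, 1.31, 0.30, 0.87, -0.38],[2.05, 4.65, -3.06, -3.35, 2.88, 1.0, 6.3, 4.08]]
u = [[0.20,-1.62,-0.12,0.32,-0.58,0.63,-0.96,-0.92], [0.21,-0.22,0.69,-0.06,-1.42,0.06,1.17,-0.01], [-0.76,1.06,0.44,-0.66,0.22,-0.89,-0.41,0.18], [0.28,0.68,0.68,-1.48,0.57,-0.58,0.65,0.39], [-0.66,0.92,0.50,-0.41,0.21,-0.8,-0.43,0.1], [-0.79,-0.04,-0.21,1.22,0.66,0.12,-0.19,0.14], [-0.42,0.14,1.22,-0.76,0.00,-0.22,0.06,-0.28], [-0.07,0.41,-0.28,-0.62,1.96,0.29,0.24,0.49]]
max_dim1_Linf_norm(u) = 1.96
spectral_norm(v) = 6.44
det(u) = 0.00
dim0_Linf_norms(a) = [4.54, 4.65, 7.33, 3.35, 2.88, 2.94, 6.3, 4.08]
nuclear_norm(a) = 40.94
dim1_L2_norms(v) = [4.85, 2.44, 4.52, 4.52, 5.11, 3.76, 4.88, 2.69]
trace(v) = 6.89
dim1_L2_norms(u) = [2.3, 1.99, 1.84, 2.1, 1.61, 1.63, 1.55, 2.2]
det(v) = -543.58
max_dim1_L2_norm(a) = 10.91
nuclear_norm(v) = 28.57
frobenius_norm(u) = 5.43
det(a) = -7.35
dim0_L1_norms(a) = [12.36, 22.84, 28.7, 12.65, 14.79, 8.16, 20.62, 15.18]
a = u @ v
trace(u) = -0.18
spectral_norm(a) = 16.12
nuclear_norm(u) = 11.73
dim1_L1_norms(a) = [11.1, 24.89, 16.53, 10.52, 15.03, 16.55, 13.31, 27.37]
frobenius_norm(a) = 20.91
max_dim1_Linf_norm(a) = 7.33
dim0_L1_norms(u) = [3.39, 5.09, 4.14, 5.53, 5.62, 3.59, 4.11, 2.51]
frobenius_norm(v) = 11.90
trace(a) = 2.99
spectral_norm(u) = 3.71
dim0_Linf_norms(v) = [2.4, 2.34, 2.48, 2.24, 2.5, 2.41, 2.31, 2.3]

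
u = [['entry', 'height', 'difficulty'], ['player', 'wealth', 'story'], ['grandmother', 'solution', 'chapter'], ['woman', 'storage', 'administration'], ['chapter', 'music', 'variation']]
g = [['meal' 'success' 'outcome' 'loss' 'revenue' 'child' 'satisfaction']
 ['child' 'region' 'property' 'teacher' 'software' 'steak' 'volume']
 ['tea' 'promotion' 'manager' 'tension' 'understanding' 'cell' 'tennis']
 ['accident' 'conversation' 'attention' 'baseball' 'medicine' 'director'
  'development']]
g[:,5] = ['child', 'steak', 'cell', 'director']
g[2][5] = 'cell'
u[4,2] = 'variation'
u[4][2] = 'variation'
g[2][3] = 'tension'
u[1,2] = 'story'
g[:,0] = ['meal', 'child', 'tea', 'accident']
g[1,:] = ['child', 'region', 'property', 'teacher', 'software', 'steak', 'volume']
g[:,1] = ['success', 'region', 'promotion', 'conversation']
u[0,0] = 'entry'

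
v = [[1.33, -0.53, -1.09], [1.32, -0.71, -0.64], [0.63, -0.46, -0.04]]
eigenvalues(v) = [(0.07+0j), (0.25+0.15j), (0.25-0.15j)]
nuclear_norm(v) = 3.00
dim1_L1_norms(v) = [2.95, 2.67, 1.13]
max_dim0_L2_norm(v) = 1.98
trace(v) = 0.58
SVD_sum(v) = [[1.4, -0.68, -0.85], [1.28, -0.62, -0.78], [0.55, -0.27, -0.33]] + [[-0.07, 0.16, -0.24],[0.04, -0.09, 0.14],[0.09, -0.19, 0.29]] + [[-0.00, -0.0, -0.00], [0.00, 0.0, 0.00], [-0.00, -0.0, -0.00]]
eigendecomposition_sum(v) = [[-0.27-0.00j, 0.58-0.00j, (-0.68+0j)], [-0.34-0.00j, (0.72-0j), (-0.84+0j)], [-0.15-0.00j, (0.32-0j), (-0.38+0j)]] + [[0.80+0.02j, -0.56-1.40j, -0.21+3.10j], [0.83-0.06j, (-0.72-1.39j), (0.1+3.22j)], [(0.39-0.06j), (-0.39-0.63j), 0.17+1.52j]] + [[(0.8-0.02j),(-0.56+1.4j),(-0.21-3.1j)], [(0.83+0.06j),(-0.72+1.39j),0.10-3.22j], [0.39+0.06j,-0.39+0.63j,0.17-1.52j]]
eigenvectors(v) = [[(-0.59+0j), (-0.65-0.06j), (-0.65+0.06j)], [(-0.73+0j), -0.68+0.00j, -0.68-0.00j], [-0.33+0.00j, -0.32+0.03j, (-0.32-0.03j)]]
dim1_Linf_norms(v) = [1.33, 1.32, 0.63]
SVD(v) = [[-0.71,0.59,0.38], [-0.65,-0.34,-0.68], [-0.28,-0.73,0.62]] @ diag([2.5021888213920924, 0.4930777437937188, 0.005043875072537469]) @ [[-0.79, 0.39, 0.48], [-0.24, 0.53, -0.81], [-0.57, -0.76, -0.33]]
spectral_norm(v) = 2.50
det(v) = 0.01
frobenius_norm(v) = 2.55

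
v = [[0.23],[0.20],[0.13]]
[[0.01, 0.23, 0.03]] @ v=[[0.05]]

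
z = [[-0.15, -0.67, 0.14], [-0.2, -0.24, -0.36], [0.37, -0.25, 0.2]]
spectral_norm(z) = 0.76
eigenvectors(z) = [[(0.52+0j), (-0.86+0j), -0.86-0.00j], [-0.43+0.00j, (-0.23+0.15j), (-0.23-0.15j)], [(0.74+0j), (0.41+0.13j), (0.41-0.13j)]]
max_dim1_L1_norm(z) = 0.96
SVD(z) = [[0.91, 0.02, -0.42],[0.29, 0.70, 0.66],[0.30, -0.72, 0.63]] @ diag([0.7625956485231357, 0.5651570449188719, 0.23800292315882687]) @ [[-0.11, -0.99, 0.11],[-0.72, 0.0, -0.69],[0.68, -0.15, -0.71]]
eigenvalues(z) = [(0.61+0j), (-0.4+0.09j), (-0.4-0.09j)]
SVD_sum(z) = [[-0.08, -0.69, 0.08], [-0.02, -0.22, 0.02], [-0.02, -0.23, 0.03]] + [[-0.01, 0.00, -0.01], [-0.28, 0.00, -0.27], [0.29, -0.0, 0.28]] + [[-0.07, 0.02, 0.07], [0.11, -0.02, -0.11], [0.1, -0.02, -0.11]]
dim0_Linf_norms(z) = [0.37, 0.67, 0.36]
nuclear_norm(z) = 1.57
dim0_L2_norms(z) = [0.45, 0.75, 0.43]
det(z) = 0.10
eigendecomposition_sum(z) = [[(0.15-0j),(-0.18+0j),(0.21+0j)], [-0.13+0.00j,0.15+0.00j,-0.18+0.00j], [(0.22-0j),-0.26+0.00j,0.30+0.00j]] + [[-0.15+0.03j,-0.24-0.76j,(-0.04-0.47j)], [(-0.04+0.03j),(-0.2-0.16j),-0.09-0.12j], [0.08+0.01j,0.4j,(-0.05+0.23j)]] + [[-0.15-0.03j,-0.24+0.76j,-0.04+0.47j],[(-0.04-0.03j),(-0.2+0.16j),(-0.09+0.12j)],[0.08-0.01j,-0.4j,-0.05-0.23j]]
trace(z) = -0.19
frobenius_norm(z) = 0.98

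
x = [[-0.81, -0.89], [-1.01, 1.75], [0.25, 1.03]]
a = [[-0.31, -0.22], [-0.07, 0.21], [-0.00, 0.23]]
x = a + [[-0.5, -0.67], [-0.94, 1.54], [0.25, 0.8]]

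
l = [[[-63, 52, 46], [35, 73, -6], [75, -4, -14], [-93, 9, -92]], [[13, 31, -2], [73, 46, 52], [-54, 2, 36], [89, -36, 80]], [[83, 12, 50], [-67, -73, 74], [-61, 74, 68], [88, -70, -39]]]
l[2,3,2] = -39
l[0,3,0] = -93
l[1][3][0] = 89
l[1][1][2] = 52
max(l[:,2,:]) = 75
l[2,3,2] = -39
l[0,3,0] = -93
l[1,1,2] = 52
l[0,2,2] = -14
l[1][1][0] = 73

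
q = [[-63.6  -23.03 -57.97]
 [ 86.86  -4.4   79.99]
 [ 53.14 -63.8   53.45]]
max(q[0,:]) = -23.03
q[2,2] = 53.45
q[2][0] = 53.14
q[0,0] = -63.6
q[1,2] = 79.99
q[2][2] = 53.45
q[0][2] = -57.97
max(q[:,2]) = 79.99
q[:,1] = [-23.03, -4.4, -63.8]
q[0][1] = -23.03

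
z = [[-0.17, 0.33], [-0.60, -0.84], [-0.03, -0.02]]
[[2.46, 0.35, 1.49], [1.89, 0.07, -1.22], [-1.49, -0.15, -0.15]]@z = [[-0.67, 0.49],[-0.33, 0.59],[0.35, -0.36]]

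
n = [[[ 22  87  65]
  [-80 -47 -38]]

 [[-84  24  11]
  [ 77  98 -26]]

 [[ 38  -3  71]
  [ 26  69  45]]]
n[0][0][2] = 65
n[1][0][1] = 24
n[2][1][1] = 69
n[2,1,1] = 69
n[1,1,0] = 77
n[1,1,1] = 98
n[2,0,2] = 71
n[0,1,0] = -80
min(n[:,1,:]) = -80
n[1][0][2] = 11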